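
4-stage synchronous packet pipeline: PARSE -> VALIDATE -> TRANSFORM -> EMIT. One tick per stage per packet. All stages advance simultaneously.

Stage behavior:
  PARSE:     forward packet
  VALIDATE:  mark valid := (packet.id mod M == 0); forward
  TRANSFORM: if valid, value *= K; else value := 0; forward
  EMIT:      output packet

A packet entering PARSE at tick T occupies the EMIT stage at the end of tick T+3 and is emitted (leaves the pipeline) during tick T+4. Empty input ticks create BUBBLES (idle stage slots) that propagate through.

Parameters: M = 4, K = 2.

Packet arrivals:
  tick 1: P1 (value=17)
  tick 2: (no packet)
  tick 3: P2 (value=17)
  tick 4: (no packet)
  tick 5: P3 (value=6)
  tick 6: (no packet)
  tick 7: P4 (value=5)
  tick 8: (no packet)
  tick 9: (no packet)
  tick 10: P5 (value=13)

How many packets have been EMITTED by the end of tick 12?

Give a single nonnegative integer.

Answer: 4

Derivation:
Tick 1: [PARSE:P1(v=17,ok=F), VALIDATE:-, TRANSFORM:-, EMIT:-] out:-; in:P1
Tick 2: [PARSE:-, VALIDATE:P1(v=17,ok=F), TRANSFORM:-, EMIT:-] out:-; in:-
Tick 3: [PARSE:P2(v=17,ok=F), VALIDATE:-, TRANSFORM:P1(v=0,ok=F), EMIT:-] out:-; in:P2
Tick 4: [PARSE:-, VALIDATE:P2(v=17,ok=F), TRANSFORM:-, EMIT:P1(v=0,ok=F)] out:-; in:-
Tick 5: [PARSE:P3(v=6,ok=F), VALIDATE:-, TRANSFORM:P2(v=0,ok=F), EMIT:-] out:P1(v=0); in:P3
Tick 6: [PARSE:-, VALIDATE:P3(v=6,ok=F), TRANSFORM:-, EMIT:P2(v=0,ok=F)] out:-; in:-
Tick 7: [PARSE:P4(v=5,ok=F), VALIDATE:-, TRANSFORM:P3(v=0,ok=F), EMIT:-] out:P2(v=0); in:P4
Tick 8: [PARSE:-, VALIDATE:P4(v=5,ok=T), TRANSFORM:-, EMIT:P3(v=0,ok=F)] out:-; in:-
Tick 9: [PARSE:-, VALIDATE:-, TRANSFORM:P4(v=10,ok=T), EMIT:-] out:P3(v=0); in:-
Tick 10: [PARSE:P5(v=13,ok=F), VALIDATE:-, TRANSFORM:-, EMIT:P4(v=10,ok=T)] out:-; in:P5
Tick 11: [PARSE:-, VALIDATE:P5(v=13,ok=F), TRANSFORM:-, EMIT:-] out:P4(v=10); in:-
Tick 12: [PARSE:-, VALIDATE:-, TRANSFORM:P5(v=0,ok=F), EMIT:-] out:-; in:-
Emitted by tick 12: ['P1', 'P2', 'P3', 'P4']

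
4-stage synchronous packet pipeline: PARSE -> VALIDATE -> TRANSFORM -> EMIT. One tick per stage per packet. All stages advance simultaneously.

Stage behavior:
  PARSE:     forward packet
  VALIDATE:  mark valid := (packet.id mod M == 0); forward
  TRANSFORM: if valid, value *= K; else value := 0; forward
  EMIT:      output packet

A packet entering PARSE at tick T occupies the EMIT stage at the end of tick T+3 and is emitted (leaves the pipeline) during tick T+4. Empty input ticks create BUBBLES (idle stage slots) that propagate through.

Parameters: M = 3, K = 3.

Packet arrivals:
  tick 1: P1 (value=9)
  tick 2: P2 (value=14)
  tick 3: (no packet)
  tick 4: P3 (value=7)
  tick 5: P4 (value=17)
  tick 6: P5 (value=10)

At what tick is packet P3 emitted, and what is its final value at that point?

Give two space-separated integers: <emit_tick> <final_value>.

Answer: 8 21

Derivation:
Tick 1: [PARSE:P1(v=9,ok=F), VALIDATE:-, TRANSFORM:-, EMIT:-] out:-; in:P1
Tick 2: [PARSE:P2(v=14,ok=F), VALIDATE:P1(v=9,ok=F), TRANSFORM:-, EMIT:-] out:-; in:P2
Tick 3: [PARSE:-, VALIDATE:P2(v=14,ok=F), TRANSFORM:P1(v=0,ok=F), EMIT:-] out:-; in:-
Tick 4: [PARSE:P3(v=7,ok=F), VALIDATE:-, TRANSFORM:P2(v=0,ok=F), EMIT:P1(v=0,ok=F)] out:-; in:P3
Tick 5: [PARSE:P4(v=17,ok=F), VALIDATE:P3(v=7,ok=T), TRANSFORM:-, EMIT:P2(v=0,ok=F)] out:P1(v=0); in:P4
Tick 6: [PARSE:P5(v=10,ok=F), VALIDATE:P4(v=17,ok=F), TRANSFORM:P3(v=21,ok=T), EMIT:-] out:P2(v=0); in:P5
Tick 7: [PARSE:-, VALIDATE:P5(v=10,ok=F), TRANSFORM:P4(v=0,ok=F), EMIT:P3(v=21,ok=T)] out:-; in:-
Tick 8: [PARSE:-, VALIDATE:-, TRANSFORM:P5(v=0,ok=F), EMIT:P4(v=0,ok=F)] out:P3(v=21); in:-
Tick 9: [PARSE:-, VALIDATE:-, TRANSFORM:-, EMIT:P5(v=0,ok=F)] out:P4(v=0); in:-
Tick 10: [PARSE:-, VALIDATE:-, TRANSFORM:-, EMIT:-] out:P5(v=0); in:-
P3: arrives tick 4, valid=True (id=3, id%3=0), emit tick 8, final value 21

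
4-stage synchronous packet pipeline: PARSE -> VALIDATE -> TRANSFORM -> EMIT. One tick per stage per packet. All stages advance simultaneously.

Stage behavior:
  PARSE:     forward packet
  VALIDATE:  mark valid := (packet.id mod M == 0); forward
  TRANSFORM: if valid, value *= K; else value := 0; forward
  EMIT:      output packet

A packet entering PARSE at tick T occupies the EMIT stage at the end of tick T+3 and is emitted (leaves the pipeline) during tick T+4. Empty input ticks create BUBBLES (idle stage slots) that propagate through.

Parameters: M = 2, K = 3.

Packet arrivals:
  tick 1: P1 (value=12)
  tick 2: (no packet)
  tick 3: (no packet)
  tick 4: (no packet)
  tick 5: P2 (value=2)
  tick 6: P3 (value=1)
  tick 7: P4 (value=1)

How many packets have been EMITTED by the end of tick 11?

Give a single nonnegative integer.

Tick 1: [PARSE:P1(v=12,ok=F), VALIDATE:-, TRANSFORM:-, EMIT:-] out:-; in:P1
Tick 2: [PARSE:-, VALIDATE:P1(v=12,ok=F), TRANSFORM:-, EMIT:-] out:-; in:-
Tick 3: [PARSE:-, VALIDATE:-, TRANSFORM:P1(v=0,ok=F), EMIT:-] out:-; in:-
Tick 4: [PARSE:-, VALIDATE:-, TRANSFORM:-, EMIT:P1(v=0,ok=F)] out:-; in:-
Tick 5: [PARSE:P2(v=2,ok=F), VALIDATE:-, TRANSFORM:-, EMIT:-] out:P1(v=0); in:P2
Tick 6: [PARSE:P3(v=1,ok=F), VALIDATE:P2(v=2,ok=T), TRANSFORM:-, EMIT:-] out:-; in:P3
Tick 7: [PARSE:P4(v=1,ok=F), VALIDATE:P3(v=1,ok=F), TRANSFORM:P2(v=6,ok=T), EMIT:-] out:-; in:P4
Tick 8: [PARSE:-, VALIDATE:P4(v=1,ok=T), TRANSFORM:P3(v=0,ok=F), EMIT:P2(v=6,ok=T)] out:-; in:-
Tick 9: [PARSE:-, VALIDATE:-, TRANSFORM:P4(v=3,ok=T), EMIT:P3(v=0,ok=F)] out:P2(v=6); in:-
Tick 10: [PARSE:-, VALIDATE:-, TRANSFORM:-, EMIT:P4(v=3,ok=T)] out:P3(v=0); in:-
Tick 11: [PARSE:-, VALIDATE:-, TRANSFORM:-, EMIT:-] out:P4(v=3); in:-
Emitted by tick 11: ['P1', 'P2', 'P3', 'P4']

Answer: 4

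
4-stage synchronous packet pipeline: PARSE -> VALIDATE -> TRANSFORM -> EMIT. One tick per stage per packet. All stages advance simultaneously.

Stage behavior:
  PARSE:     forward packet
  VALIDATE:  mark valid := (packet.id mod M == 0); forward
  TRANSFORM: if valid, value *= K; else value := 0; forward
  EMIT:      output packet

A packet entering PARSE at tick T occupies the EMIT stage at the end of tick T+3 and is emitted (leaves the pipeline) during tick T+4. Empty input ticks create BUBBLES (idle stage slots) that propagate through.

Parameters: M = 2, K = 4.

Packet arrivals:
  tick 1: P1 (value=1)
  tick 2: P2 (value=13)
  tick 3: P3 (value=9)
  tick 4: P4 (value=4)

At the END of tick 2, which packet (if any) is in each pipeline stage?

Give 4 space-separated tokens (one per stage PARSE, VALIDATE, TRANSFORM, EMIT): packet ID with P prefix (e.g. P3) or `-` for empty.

Answer: P2 P1 - -

Derivation:
Tick 1: [PARSE:P1(v=1,ok=F), VALIDATE:-, TRANSFORM:-, EMIT:-] out:-; in:P1
Tick 2: [PARSE:P2(v=13,ok=F), VALIDATE:P1(v=1,ok=F), TRANSFORM:-, EMIT:-] out:-; in:P2
At end of tick 2: ['P2', 'P1', '-', '-']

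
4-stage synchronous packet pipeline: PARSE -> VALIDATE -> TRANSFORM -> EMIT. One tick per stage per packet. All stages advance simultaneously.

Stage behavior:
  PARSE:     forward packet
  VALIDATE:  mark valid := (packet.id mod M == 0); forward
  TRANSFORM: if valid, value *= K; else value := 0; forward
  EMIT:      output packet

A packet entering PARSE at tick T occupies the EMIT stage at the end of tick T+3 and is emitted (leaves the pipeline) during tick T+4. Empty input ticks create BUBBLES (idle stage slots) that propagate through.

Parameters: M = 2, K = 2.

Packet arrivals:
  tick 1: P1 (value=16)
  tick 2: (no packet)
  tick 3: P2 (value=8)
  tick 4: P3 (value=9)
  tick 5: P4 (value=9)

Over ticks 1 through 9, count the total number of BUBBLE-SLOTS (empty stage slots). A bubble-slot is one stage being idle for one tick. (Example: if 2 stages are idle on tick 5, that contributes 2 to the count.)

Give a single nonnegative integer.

Tick 1: [PARSE:P1(v=16,ok=F), VALIDATE:-, TRANSFORM:-, EMIT:-] out:-; bubbles=3
Tick 2: [PARSE:-, VALIDATE:P1(v=16,ok=F), TRANSFORM:-, EMIT:-] out:-; bubbles=3
Tick 3: [PARSE:P2(v=8,ok=F), VALIDATE:-, TRANSFORM:P1(v=0,ok=F), EMIT:-] out:-; bubbles=2
Tick 4: [PARSE:P3(v=9,ok=F), VALIDATE:P2(v=8,ok=T), TRANSFORM:-, EMIT:P1(v=0,ok=F)] out:-; bubbles=1
Tick 5: [PARSE:P4(v=9,ok=F), VALIDATE:P3(v=9,ok=F), TRANSFORM:P2(v=16,ok=T), EMIT:-] out:P1(v=0); bubbles=1
Tick 6: [PARSE:-, VALIDATE:P4(v=9,ok=T), TRANSFORM:P3(v=0,ok=F), EMIT:P2(v=16,ok=T)] out:-; bubbles=1
Tick 7: [PARSE:-, VALIDATE:-, TRANSFORM:P4(v=18,ok=T), EMIT:P3(v=0,ok=F)] out:P2(v=16); bubbles=2
Tick 8: [PARSE:-, VALIDATE:-, TRANSFORM:-, EMIT:P4(v=18,ok=T)] out:P3(v=0); bubbles=3
Tick 9: [PARSE:-, VALIDATE:-, TRANSFORM:-, EMIT:-] out:P4(v=18); bubbles=4
Total bubble-slots: 20

Answer: 20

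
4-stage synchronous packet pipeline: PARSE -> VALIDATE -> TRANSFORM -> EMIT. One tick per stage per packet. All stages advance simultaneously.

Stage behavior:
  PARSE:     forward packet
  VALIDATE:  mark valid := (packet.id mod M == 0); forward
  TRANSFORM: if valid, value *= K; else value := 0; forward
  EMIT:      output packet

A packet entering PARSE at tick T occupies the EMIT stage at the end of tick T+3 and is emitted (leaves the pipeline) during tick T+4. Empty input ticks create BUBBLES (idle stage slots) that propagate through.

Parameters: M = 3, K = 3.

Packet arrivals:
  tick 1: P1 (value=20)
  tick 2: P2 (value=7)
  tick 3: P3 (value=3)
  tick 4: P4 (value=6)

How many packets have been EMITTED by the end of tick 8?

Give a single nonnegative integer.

Tick 1: [PARSE:P1(v=20,ok=F), VALIDATE:-, TRANSFORM:-, EMIT:-] out:-; in:P1
Tick 2: [PARSE:P2(v=7,ok=F), VALIDATE:P1(v=20,ok=F), TRANSFORM:-, EMIT:-] out:-; in:P2
Tick 3: [PARSE:P3(v=3,ok=F), VALIDATE:P2(v=7,ok=F), TRANSFORM:P1(v=0,ok=F), EMIT:-] out:-; in:P3
Tick 4: [PARSE:P4(v=6,ok=F), VALIDATE:P3(v=3,ok=T), TRANSFORM:P2(v=0,ok=F), EMIT:P1(v=0,ok=F)] out:-; in:P4
Tick 5: [PARSE:-, VALIDATE:P4(v=6,ok=F), TRANSFORM:P3(v=9,ok=T), EMIT:P2(v=0,ok=F)] out:P1(v=0); in:-
Tick 6: [PARSE:-, VALIDATE:-, TRANSFORM:P4(v=0,ok=F), EMIT:P3(v=9,ok=T)] out:P2(v=0); in:-
Tick 7: [PARSE:-, VALIDATE:-, TRANSFORM:-, EMIT:P4(v=0,ok=F)] out:P3(v=9); in:-
Tick 8: [PARSE:-, VALIDATE:-, TRANSFORM:-, EMIT:-] out:P4(v=0); in:-
Emitted by tick 8: ['P1', 'P2', 'P3', 'P4']

Answer: 4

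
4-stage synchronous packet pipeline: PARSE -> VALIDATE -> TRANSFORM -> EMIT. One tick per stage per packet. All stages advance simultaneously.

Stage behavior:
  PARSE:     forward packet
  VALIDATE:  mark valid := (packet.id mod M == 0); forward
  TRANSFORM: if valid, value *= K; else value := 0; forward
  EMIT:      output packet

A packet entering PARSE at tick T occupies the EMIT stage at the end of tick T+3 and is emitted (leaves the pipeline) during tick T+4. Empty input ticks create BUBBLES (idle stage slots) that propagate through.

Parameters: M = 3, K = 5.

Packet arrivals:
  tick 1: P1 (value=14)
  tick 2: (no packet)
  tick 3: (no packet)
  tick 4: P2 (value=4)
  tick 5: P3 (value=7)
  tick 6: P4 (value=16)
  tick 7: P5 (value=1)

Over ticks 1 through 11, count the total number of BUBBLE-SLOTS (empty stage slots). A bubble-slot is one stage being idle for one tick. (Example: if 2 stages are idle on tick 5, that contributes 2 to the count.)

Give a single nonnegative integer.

Answer: 24

Derivation:
Tick 1: [PARSE:P1(v=14,ok=F), VALIDATE:-, TRANSFORM:-, EMIT:-] out:-; bubbles=3
Tick 2: [PARSE:-, VALIDATE:P1(v=14,ok=F), TRANSFORM:-, EMIT:-] out:-; bubbles=3
Tick 3: [PARSE:-, VALIDATE:-, TRANSFORM:P1(v=0,ok=F), EMIT:-] out:-; bubbles=3
Tick 4: [PARSE:P2(v=4,ok=F), VALIDATE:-, TRANSFORM:-, EMIT:P1(v=0,ok=F)] out:-; bubbles=2
Tick 5: [PARSE:P3(v=7,ok=F), VALIDATE:P2(v=4,ok=F), TRANSFORM:-, EMIT:-] out:P1(v=0); bubbles=2
Tick 6: [PARSE:P4(v=16,ok=F), VALIDATE:P3(v=7,ok=T), TRANSFORM:P2(v=0,ok=F), EMIT:-] out:-; bubbles=1
Tick 7: [PARSE:P5(v=1,ok=F), VALIDATE:P4(v=16,ok=F), TRANSFORM:P3(v=35,ok=T), EMIT:P2(v=0,ok=F)] out:-; bubbles=0
Tick 8: [PARSE:-, VALIDATE:P5(v=1,ok=F), TRANSFORM:P4(v=0,ok=F), EMIT:P3(v=35,ok=T)] out:P2(v=0); bubbles=1
Tick 9: [PARSE:-, VALIDATE:-, TRANSFORM:P5(v=0,ok=F), EMIT:P4(v=0,ok=F)] out:P3(v=35); bubbles=2
Tick 10: [PARSE:-, VALIDATE:-, TRANSFORM:-, EMIT:P5(v=0,ok=F)] out:P4(v=0); bubbles=3
Tick 11: [PARSE:-, VALIDATE:-, TRANSFORM:-, EMIT:-] out:P5(v=0); bubbles=4
Total bubble-slots: 24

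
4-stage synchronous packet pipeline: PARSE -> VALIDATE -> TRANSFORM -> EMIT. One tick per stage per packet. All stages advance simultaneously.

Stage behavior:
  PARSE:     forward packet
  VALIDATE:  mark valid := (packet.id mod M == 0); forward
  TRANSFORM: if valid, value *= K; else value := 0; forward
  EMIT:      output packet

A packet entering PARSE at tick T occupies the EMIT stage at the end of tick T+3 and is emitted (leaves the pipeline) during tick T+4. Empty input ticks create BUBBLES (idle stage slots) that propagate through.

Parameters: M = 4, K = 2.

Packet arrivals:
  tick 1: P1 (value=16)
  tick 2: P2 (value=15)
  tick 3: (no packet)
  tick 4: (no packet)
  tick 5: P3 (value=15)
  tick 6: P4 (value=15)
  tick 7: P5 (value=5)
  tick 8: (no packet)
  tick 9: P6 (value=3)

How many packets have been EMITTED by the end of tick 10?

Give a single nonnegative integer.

Answer: 4

Derivation:
Tick 1: [PARSE:P1(v=16,ok=F), VALIDATE:-, TRANSFORM:-, EMIT:-] out:-; in:P1
Tick 2: [PARSE:P2(v=15,ok=F), VALIDATE:P1(v=16,ok=F), TRANSFORM:-, EMIT:-] out:-; in:P2
Tick 3: [PARSE:-, VALIDATE:P2(v=15,ok=F), TRANSFORM:P1(v=0,ok=F), EMIT:-] out:-; in:-
Tick 4: [PARSE:-, VALIDATE:-, TRANSFORM:P2(v=0,ok=F), EMIT:P1(v=0,ok=F)] out:-; in:-
Tick 5: [PARSE:P3(v=15,ok=F), VALIDATE:-, TRANSFORM:-, EMIT:P2(v=0,ok=F)] out:P1(v=0); in:P3
Tick 6: [PARSE:P4(v=15,ok=F), VALIDATE:P3(v=15,ok=F), TRANSFORM:-, EMIT:-] out:P2(v=0); in:P4
Tick 7: [PARSE:P5(v=5,ok=F), VALIDATE:P4(v=15,ok=T), TRANSFORM:P3(v=0,ok=F), EMIT:-] out:-; in:P5
Tick 8: [PARSE:-, VALIDATE:P5(v=5,ok=F), TRANSFORM:P4(v=30,ok=T), EMIT:P3(v=0,ok=F)] out:-; in:-
Tick 9: [PARSE:P6(v=3,ok=F), VALIDATE:-, TRANSFORM:P5(v=0,ok=F), EMIT:P4(v=30,ok=T)] out:P3(v=0); in:P6
Tick 10: [PARSE:-, VALIDATE:P6(v=3,ok=F), TRANSFORM:-, EMIT:P5(v=0,ok=F)] out:P4(v=30); in:-
Emitted by tick 10: ['P1', 'P2', 'P3', 'P4']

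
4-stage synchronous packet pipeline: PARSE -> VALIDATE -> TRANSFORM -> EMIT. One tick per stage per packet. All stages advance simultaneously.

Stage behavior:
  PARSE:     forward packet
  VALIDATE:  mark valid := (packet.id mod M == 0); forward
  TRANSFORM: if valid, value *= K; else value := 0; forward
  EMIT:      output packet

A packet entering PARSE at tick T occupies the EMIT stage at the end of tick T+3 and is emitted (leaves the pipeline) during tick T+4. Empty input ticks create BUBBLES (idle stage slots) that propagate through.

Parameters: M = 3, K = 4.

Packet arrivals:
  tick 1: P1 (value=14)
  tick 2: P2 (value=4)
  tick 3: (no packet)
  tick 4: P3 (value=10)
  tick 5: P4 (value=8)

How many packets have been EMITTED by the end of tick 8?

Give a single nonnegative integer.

Tick 1: [PARSE:P1(v=14,ok=F), VALIDATE:-, TRANSFORM:-, EMIT:-] out:-; in:P1
Tick 2: [PARSE:P2(v=4,ok=F), VALIDATE:P1(v=14,ok=F), TRANSFORM:-, EMIT:-] out:-; in:P2
Tick 3: [PARSE:-, VALIDATE:P2(v=4,ok=F), TRANSFORM:P1(v=0,ok=F), EMIT:-] out:-; in:-
Tick 4: [PARSE:P3(v=10,ok=F), VALIDATE:-, TRANSFORM:P2(v=0,ok=F), EMIT:P1(v=0,ok=F)] out:-; in:P3
Tick 5: [PARSE:P4(v=8,ok=F), VALIDATE:P3(v=10,ok=T), TRANSFORM:-, EMIT:P2(v=0,ok=F)] out:P1(v=0); in:P4
Tick 6: [PARSE:-, VALIDATE:P4(v=8,ok=F), TRANSFORM:P3(v=40,ok=T), EMIT:-] out:P2(v=0); in:-
Tick 7: [PARSE:-, VALIDATE:-, TRANSFORM:P4(v=0,ok=F), EMIT:P3(v=40,ok=T)] out:-; in:-
Tick 8: [PARSE:-, VALIDATE:-, TRANSFORM:-, EMIT:P4(v=0,ok=F)] out:P3(v=40); in:-
Emitted by tick 8: ['P1', 'P2', 'P3']

Answer: 3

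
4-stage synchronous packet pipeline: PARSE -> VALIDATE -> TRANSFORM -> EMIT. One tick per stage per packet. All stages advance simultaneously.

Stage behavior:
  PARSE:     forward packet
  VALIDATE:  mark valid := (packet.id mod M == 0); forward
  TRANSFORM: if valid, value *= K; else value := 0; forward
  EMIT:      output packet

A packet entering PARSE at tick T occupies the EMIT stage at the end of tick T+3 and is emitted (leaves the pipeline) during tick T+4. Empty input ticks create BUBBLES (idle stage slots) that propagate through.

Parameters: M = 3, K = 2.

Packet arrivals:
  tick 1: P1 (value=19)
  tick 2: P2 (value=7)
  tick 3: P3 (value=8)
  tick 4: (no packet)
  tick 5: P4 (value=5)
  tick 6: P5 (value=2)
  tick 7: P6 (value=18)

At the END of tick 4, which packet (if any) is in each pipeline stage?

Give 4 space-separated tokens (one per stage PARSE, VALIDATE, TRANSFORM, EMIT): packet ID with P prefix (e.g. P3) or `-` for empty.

Answer: - P3 P2 P1

Derivation:
Tick 1: [PARSE:P1(v=19,ok=F), VALIDATE:-, TRANSFORM:-, EMIT:-] out:-; in:P1
Tick 2: [PARSE:P2(v=7,ok=F), VALIDATE:P1(v=19,ok=F), TRANSFORM:-, EMIT:-] out:-; in:P2
Tick 3: [PARSE:P3(v=8,ok=F), VALIDATE:P2(v=7,ok=F), TRANSFORM:P1(v=0,ok=F), EMIT:-] out:-; in:P3
Tick 4: [PARSE:-, VALIDATE:P3(v=8,ok=T), TRANSFORM:P2(v=0,ok=F), EMIT:P1(v=0,ok=F)] out:-; in:-
At end of tick 4: ['-', 'P3', 'P2', 'P1']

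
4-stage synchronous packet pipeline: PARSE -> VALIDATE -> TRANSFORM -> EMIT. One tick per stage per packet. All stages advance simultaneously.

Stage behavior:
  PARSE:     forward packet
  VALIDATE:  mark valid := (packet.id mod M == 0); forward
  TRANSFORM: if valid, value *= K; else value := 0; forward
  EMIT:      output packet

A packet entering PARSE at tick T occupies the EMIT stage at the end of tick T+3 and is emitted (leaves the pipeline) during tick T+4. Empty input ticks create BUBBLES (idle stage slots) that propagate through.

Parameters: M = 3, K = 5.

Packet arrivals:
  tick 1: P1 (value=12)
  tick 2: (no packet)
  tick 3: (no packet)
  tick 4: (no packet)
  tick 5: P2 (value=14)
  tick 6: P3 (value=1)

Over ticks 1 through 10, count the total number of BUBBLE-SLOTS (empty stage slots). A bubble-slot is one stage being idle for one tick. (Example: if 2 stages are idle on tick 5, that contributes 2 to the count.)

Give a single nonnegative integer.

Tick 1: [PARSE:P1(v=12,ok=F), VALIDATE:-, TRANSFORM:-, EMIT:-] out:-; bubbles=3
Tick 2: [PARSE:-, VALIDATE:P1(v=12,ok=F), TRANSFORM:-, EMIT:-] out:-; bubbles=3
Tick 3: [PARSE:-, VALIDATE:-, TRANSFORM:P1(v=0,ok=F), EMIT:-] out:-; bubbles=3
Tick 4: [PARSE:-, VALIDATE:-, TRANSFORM:-, EMIT:P1(v=0,ok=F)] out:-; bubbles=3
Tick 5: [PARSE:P2(v=14,ok=F), VALIDATE:-, TRANSFORM:-, EMIT:-] out:P1(v=0); bubbles=3
Tick 6: [PARSE:P3(v=1,ok=F), VALIDATE:P2(v=14,ok=F), TRANSFORM:-, EMIT:-] out:-; bubbles=2
Tick 7: [PARSE:-, VALIDATE:P3(v=1,ok=T), TRANSFORM:P2(v=0,ok=F), EMIT:-] out:-; bubbles=2
Tick 8: [PARSE:-, VALIDATE:-, TRANSFORM:P3(v=5,ok=T), EMIT:P2(v=0,ok=F)] out:-; bubbles=2
Tick 9: [PARSE:-, VALIDATE:-, TRANSFORM:-, EMIT:P3(v=5,ok=T)] out:P2(v=0); bubbles=3
Tick 10: [PARSE:-, VALIDATE:-, TRANSFORM:-, EMIT:-] out:P3(v=5); bubbles=4
Total bubble-slots: 28

Answer: 28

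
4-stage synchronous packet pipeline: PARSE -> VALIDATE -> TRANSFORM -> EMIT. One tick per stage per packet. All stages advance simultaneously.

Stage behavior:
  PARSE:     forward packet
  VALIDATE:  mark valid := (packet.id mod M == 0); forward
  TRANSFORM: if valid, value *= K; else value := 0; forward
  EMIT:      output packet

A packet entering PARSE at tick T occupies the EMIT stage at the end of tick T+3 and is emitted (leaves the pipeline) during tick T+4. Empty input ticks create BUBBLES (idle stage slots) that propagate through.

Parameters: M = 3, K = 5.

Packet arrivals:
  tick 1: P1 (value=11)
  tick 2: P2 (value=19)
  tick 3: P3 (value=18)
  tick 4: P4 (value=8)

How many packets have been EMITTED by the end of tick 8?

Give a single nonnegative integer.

Tick 1: [PARSE:P1(v=11,ok=F), VALIDATE:-, TRANSFORM:-, EMIT:-] out:-; in:P1
Tick 2: [PARSE:P2(v=19,ok=F), VALIDATE:P1(v=11,ok=F), TRANSFORM:-, EMIT:-] out:-; in:P2
Tick 3: [PARSE:P3(v=18,ok=F), VALIDATE:P2(v=19,ok=F), TRANSFORM:P1(v=0,ok=F), EMIT:-] out:-; in:P3
Tick 4: [PARSE:P4(v=8,ok=F), VALIDATE:P3(v=18,ok=T), TRANSFORM:P2(v=0,ok=F), EMIT:P1(v=0,ok=F)] out:-; in:P4
Tick 5: [PARSE:-, VALIDATE:P4(v=8,ok=F), TRANSFORM:P3(v=90,ok=T), EMIT:P2(v=0,ok=F)] out:P1(v=0); in:-
Tick 6: [PARSE:-, VALIDATE:-, TRANSFORM:P4(v=0,ok=F), EMIT:P3(v=90,ok=T)] out:P2(v=0); in:-
Tick 7: [PARSE:-, VALIDATE:-, TRANSFORM:-, EMIT:P4(v=0,ok=F)] out:P3(v=90); in:-
Tick 8: [PARSE:-, VALIDATE:-, TRANSFORM:-, EMIT:-] out:P4(v=0); in:-
Emitted by tick 8: ['P1', 'P2', 'P3', 'P4']

Answer: 4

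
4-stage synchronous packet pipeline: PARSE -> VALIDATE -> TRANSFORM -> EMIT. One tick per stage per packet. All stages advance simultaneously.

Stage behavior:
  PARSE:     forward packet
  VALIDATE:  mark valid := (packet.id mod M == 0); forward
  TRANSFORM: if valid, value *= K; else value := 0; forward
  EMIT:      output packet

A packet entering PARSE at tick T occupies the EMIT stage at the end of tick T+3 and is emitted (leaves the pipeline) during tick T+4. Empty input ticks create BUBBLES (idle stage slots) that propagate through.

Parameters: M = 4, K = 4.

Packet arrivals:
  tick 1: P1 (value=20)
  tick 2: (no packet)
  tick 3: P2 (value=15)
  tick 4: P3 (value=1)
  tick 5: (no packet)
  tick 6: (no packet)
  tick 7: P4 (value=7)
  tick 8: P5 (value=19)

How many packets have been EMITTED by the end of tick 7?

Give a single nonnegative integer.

Tick 1: [PARSE:P1(v=20,ok=F), VALIDATE:-, TRANSFORM:-, EMIT:-] out:-; in:P1
Tick 2: [PARSE:-, VALIDATE:P1(v=20,ok=F), TRANSFORM:-, EMIT:-] out:-; in:-
Tick 3: [PARSE:P2(v=15,ok=F), VALIDATE:-, TRANSFORM:P1(v=0,ok=F), EMIT:-] out:-; in:P2
Tick 4: [PARSE:P3(v=1,ok=F), VALIDATE:P2(v=15,ok=F), TRANSFORM:-, EMIT:P1(v=0,ok=F)] out:-; in:P3
Tick 5: [PARSE:-, VALIDATE:P3(v=1,ok=F), TRANSFORM:P2(v=0,ok=F), EMIT:-] out:P1(v=0); in:-
Tick 6: [PARSE:-, VALIDATE:-, TRANSFORM:P3(v=0,ok=F), EMIT:P2(v=0,ok=F)] out:-; in:-
Tick 7: [PARSE:P4(v=7,ok=F), VALIDATE:-, TRANSFORM:-, EMIT:P3(v=0,ok=F)] out:P2(v=0); in:P4
Emitted by tick 7: ['P1', 'P2']

Answer: 2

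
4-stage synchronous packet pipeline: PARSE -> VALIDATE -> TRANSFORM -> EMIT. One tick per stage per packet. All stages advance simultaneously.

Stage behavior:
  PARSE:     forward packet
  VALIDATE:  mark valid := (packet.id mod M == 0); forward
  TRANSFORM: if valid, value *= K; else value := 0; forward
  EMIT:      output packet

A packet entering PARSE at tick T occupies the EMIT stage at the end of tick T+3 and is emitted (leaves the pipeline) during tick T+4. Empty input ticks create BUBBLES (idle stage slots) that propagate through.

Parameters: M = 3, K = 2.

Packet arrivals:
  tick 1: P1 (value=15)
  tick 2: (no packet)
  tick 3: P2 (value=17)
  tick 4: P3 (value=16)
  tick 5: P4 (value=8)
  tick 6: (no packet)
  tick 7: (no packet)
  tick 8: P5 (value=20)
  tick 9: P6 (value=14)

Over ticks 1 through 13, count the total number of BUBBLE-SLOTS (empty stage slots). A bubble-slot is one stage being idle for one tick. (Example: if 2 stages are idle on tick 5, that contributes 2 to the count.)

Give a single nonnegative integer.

Tick 1: [PARSE:P1(v=15,ok=F), VALIDATE:-, TRANSFORM:-, EMIT:-] out:-; bubbles=3
Tick 2: [PARSE:-, VALIDATE:P1(v=15,ok=F), TRANSFORM:-, EMIT:-] out:-; bubbles=3
Tick 3: [PARSE:P2(v=17,ok=F), VALIDATE:-, TRANSFORM:P1(v=0,ok=F), EMIT:-] out:-; bubbles=2
Tick 4: [PARSE:P3(v=16,ok=F), VALIDATE:P2(v=17,ok=F), TRANSFORM:-, EMIT:P1(v=0,ok=F)] out:-; bubbles=1
Tick 5: [PARSE:P4(v=8,ok=F), VALIDATE:P3(v=16,ok=T), TRANSFORM:P2(v=0,ok=F), EMIT:-] out:P1(v=0); bubbles=1
Tick 6: [PARSE:-, VALIDATE:P4(v=8,ok=F), TRANSFORM:P3(v=32,ok=T), EMIT:P2(v=0,ok=F)] out:-; bubbles=1
Tick 7: [PARSE:-, VALIDATE:-, TRANSFORM:P4(v=0,ok=F), EMIT:P3(v=32,ok=T)] out:P2(v=0); bubbles=2
Tick 8: [PARSE:P5(v=20,ok=F), VALIDATE:-, TRANSFORM:-, EMIT:P4(v=0,ok=F)] out:P3(v=32); bubbles=2
Tick 9: [PARSE:P6(v=14,ok=F), VALIDATE:P5(v=20,ok=F), TRANSFORM:-, EMIT:-] out:P4(v=0); bubbles=2
Tick 10: [PARSE:-, VALIDATE:P6(v=14,ok=T), TRANSFORM:P5(v=0,ok=F), EMIT:-] out:-; bubbles=2
Tick 11: [PARSE:-, VALIDATE:-, TRANSFORM:P6(v=28,ok=T), EMIT:P5(v=0,ok=F)] out:-; bubbles=2
Tick 12: [PARSE:-, VALIDATE:-, TRANSFORM:-, EMIT:P6(v=28,ok=T)] out:P5(v=0); bubbles=3
Tick 13: [PARSE:-, VALIDATE:-, TRANSFORM:-, EMIT:-] out:P6(v=28); bubbles=4
Total bubble-slots: 28

Answer: 28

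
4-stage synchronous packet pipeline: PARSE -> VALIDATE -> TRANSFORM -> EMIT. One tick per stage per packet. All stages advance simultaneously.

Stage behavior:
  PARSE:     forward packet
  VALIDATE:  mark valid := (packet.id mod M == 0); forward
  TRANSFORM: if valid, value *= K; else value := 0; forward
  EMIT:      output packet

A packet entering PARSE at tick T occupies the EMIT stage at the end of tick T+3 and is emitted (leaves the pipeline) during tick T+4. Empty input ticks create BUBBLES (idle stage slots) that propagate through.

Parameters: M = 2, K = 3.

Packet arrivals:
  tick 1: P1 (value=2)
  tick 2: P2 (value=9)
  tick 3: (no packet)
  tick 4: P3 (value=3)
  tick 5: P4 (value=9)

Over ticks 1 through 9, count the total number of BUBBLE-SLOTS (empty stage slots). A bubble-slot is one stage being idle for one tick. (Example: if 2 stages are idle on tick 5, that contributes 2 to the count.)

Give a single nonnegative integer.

Answer: 20

Derivation:
Tick 1: [PARSE:P1(v=2,ok=F), VALIDATE:-, TRANSFORM:-, EMIT:-] out:-; bubbles=3
Tick 2: [PARSE:P2(v=9,ok=F), VALIDATE:P1(v=2,ok=F), TRANSFORM:-, EMIT:-] out:-; bubbles=2
Tick 3: [PARSE:-, VALIDATE:P2(v=9,ok=T), TRANSFORM:P1(v=0,ok=F), EMIT:-] out:-; bubbles=2
Tick 4: [PARSE:P3(v=3,ok=F), VALIDATE:-, TRANSFORM:P2(v=27,ok=T), EMIT:P1(v=0,ok=F)] out:-; bubbles=1
Tick 5: [PARSE:P4(v=9,ok=F), VALIDATE:P3(v=3,ok=F), TRANSFORM:-, EMIT:P2(v=27,ok=T)] out:P1(v=0); bubbles=1
Tick 6: [PARSE:-, VALIDATE:P4(v=9,ok=T), TRANSFORM:P3(v=0,ok=F), EMIT:-] out:P2(v=27); bubbles=2
Tick 7: [PARSE:-, VALIDATE:-, TRANSFORM:P4(v=27,ok=T), EMIT:P3(v=0,ok=F)] out:-; bubbles=2
Tick 8: [PARSE:-, VALIDATE:-, TRANSFORM:-, EMIT:P4(v=27,ok=T)] out:P3(v=0); bubbles=3
Tick 9: [PARSE:-, VALIDATE:-, TRANSFORM:-, EMIT:-] out:P4(v=27); bubbles=4
Total bubble-slots: 20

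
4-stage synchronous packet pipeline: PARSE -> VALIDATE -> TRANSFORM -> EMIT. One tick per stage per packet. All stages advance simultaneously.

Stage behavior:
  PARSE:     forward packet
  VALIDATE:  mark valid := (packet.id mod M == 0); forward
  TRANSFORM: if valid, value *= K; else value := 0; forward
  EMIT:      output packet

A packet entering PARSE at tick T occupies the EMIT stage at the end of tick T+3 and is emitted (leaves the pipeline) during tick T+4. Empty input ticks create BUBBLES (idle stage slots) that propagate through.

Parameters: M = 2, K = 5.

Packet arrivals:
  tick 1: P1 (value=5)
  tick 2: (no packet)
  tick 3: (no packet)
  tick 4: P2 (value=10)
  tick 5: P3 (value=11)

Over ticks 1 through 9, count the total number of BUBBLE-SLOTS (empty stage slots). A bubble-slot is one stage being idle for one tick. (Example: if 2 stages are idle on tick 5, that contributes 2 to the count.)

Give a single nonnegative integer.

Tick 1: [PARSE:P1(v=5,ok=F), VALIDATE:-, TRANSFORM:-, EMIT:-] out:-; bubbles=3
Tick 2: [PARSE:-, VALIDATE:P1(v=5,ok=F), TRANSFORM:-, EMIT:-] out:-; bubbles=3
Tick 3: [PARSE:-, VALIDATE:-, TRANSFORM:P1(v=0,ok=F), EMIT:-] out:-; bubbles=3
Tick 4: [PARSE:P2(v=10,ok=F), VALIDATE:-, TRANSFORM:-, EMIT:P1(v=0,ok=F)] out:-; bubbles=2
Tick 5: [PARSE:P3(v=11,ok=F), VALIDATE:P2(v=10,ok=T), TRANSFORM:-, EMIT:-] out:P1(v=0); bubbles=2
Tick 6: [PARSE:-, VALIDATE:P3(v=11,ok=F), TRANSFORM:P2(v=50,ok=T), EMIT:-] out:-; bubbles=2
Tick 7: [PARSE:-, VALIDATE:-, TRANSFORM:P3(v=0,ok=F), EMIT:P2(v=50,ok=T)] out:-; bubbles=2
Tick 8: [PARSE:-, VALIDATE:-, TRANSFORM:-, EMIT:P3(v=0,ok=F)] out:P2(v=50); bubbles=3
Tick 9: [PARSE:-, VALIDATE:-, TRANSFORM:-, EMIT:-] out:P3(v=0); bubbles=4
Total bubble-slots: 24

Answer: 24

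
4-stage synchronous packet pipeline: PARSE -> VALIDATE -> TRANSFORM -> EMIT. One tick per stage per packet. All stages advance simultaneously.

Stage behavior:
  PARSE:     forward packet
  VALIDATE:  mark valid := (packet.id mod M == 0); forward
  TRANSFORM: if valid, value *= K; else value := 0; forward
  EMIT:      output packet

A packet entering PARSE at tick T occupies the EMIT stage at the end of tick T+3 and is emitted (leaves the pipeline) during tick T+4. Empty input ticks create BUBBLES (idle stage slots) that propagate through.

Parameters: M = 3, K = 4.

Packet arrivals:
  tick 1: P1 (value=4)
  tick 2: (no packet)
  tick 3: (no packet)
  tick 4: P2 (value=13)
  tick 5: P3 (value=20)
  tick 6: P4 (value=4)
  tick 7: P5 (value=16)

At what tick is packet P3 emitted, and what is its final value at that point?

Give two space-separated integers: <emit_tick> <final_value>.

Tick 1: [PARSE:P1(v=4,ok=F), VALIDATE:-, TRANSFORM:-, EMIT:-] out:-; in:P1
Tick 2: [PARSE:-, VALIDATE:P1(v=4,ok=F), TRANSFORM:-, EMIT:-] out:-; in:-
Tick 3: [PARSE:-, VALIDATE:-, TRANSFORM:P1(v=0,ok=F), EMIT:-] out:-; in:-
Tick 4: [PARSE:P2(v=13,ok=F), VALIDATE:-, TRANSFORM:-, EMIT:P1(v=0,ok=F)] out:-; in:P2
Tick 5: [PARSE:P3(v=20,ok=F), VALIDATE:P2(v=13,ok=F), TRANSFORM:-, EMIT:-] out:P1(v=0); in:P3
Tick 6: [PARSE:P4(v=4,ok=F), VALIDATE:P3(v=20,ok=T), TRANSFORM:P2(v=0,ok=F), EMIT:-] out:-; in:P4
Tick 7: [PARSE:P5(v=16,ok=F), VALIDATE:P4(v=4,ok=F), TRANSFORM:P3(v=80,ok=T), EMIT:P2(v=0,ok=F)] out:-; in:P5
Tick 8: [PARSE:-, VALIDATE:P5(v=16,ok=F), TRANSFORM:P4(v=0,ok=F), EMIT:P3(v=80,ok=T)] out:P2(v=0); in:-
Tick 9: [PARSE:-, VALIDATE:-, TRANSFORM:P5(v=0,ok=F), EMIT:P4(v=0,ok=F)] out:P3(v=80); in:-
Tick 10: [PARSE:-, VALIDATE:-, TRANSFORM:-, EMIT:P5(v=0,ok=F)] out:P4(v=0); in:-
Tick 11: [PARSE:-, VALIDATE:-, TRANSFORM:-, EMIT:-] out:P5(v=0); in:-
P3: arrives tick 5, valid=True (id=3, id%3=0), emit tick 9, final value 80

Answer: 9 80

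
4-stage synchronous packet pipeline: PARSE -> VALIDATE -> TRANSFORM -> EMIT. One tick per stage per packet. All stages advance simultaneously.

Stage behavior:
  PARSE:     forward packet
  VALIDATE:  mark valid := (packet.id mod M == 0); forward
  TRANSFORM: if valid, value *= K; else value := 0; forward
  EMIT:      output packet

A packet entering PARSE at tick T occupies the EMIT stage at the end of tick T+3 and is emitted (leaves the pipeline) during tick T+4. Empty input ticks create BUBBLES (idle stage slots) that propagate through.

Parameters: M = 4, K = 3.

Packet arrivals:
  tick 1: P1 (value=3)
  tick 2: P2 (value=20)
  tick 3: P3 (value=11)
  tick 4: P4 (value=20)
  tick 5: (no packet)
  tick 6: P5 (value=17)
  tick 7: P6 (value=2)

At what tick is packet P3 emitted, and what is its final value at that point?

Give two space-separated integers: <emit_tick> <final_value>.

Answer: 7 0

Derivation:
Tick 1: [PARSE:P1(v=3,ok=F), VALIDATE:-, TRANSFORM:-, EMIT:-] out:-; in:P1
Tick 2: [PARSE:P2(v=20,ok=F), VALIDATE:P1(v=3,ok=F), TRANSFORM:-, EMIT:-] out:-; in:P2
Tick 3: [PARSE:P3(v=11,ok=F), VALIDATE:P2(v=20,ok=F), TRANSFORM:P1(v=0,ok=F), EMIT:-] out:-; in:P3
Tick 4: [PARSE:P4(v=20,ok=F), VALIDATE:P3(v=11,ok=F), TRANSFORM:P2(v=0,ok=F), EMIT:P1(v=0,ok=F)] out:-; in:P4
Tick 5: [PARSE:-, VALIDATE:P4(v=20,ok=T), TRANSFORM:P3(v=0,ok=F), EMIT:P2(v=0,ok=F)] out:P1(v=0); in:-
Tick 6: [PARSE:P5(v=17,ok=F), VALIDATE:-, TRANSFORM:P4(v=60,ok=T), EMIT:P3(v=0,ok=F)] out:P2(v=0); in:P5
Tick 7: [PARSE:P6(v=2,ok=F), VALIDATE:P5(v=17,ok=F), TRANSFORM:-, EMIT:P4(v=60,ok=T)] out:P3(v=0); in:P6
Tick 8: [PARSE:-, VALIDATE:P6(v=2,ok=F), TRANSFORM:P5(v=0,ok=F), EMIT:-] out:P4(v=60); in:-
Tick 9: [PARSE:-, VALIDATE:-, TRANSFORM:P6(v=0,ok=F), EMIT:P5(v=0,ok=F)] out:-; in:-
Tick 10: [PARSE:-, VALIDATE:-, TRANSFORM:-, EMIT:P6(v=0,ok=F)] out:P5(v=0); in:-
Tick 11: [PARSE:-, VALIDATE:-, TRANSFORM:-, EMIT:-] out:P6(v=0); in:-
P3: arrives tick 3, valid=False (id=3, id%4=3), emit tick 7, final value 0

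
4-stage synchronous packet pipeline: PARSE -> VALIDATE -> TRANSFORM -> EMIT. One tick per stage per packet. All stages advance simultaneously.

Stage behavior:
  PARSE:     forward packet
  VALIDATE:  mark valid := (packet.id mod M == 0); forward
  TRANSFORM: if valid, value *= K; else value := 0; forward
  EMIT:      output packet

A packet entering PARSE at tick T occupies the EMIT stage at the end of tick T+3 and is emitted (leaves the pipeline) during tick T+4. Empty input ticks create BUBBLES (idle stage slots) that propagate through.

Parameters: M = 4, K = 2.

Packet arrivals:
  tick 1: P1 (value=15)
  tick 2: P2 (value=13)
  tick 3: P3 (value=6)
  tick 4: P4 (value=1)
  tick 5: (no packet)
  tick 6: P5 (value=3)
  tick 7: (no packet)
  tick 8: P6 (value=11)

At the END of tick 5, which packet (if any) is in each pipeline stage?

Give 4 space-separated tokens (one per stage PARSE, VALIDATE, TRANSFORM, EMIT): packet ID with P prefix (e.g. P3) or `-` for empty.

Tick 1: [PARSE:P1(v=15,ok=F), VALIDATE:-, TRANSFORM:-, EMIT:-] out:-; in:P1
Tick 2: [PARSE:P2(v=13,ok=F), VALIDATE:P1(v=15,ok=F), TRANSFORM:-, EMIT:-] out:-; in:P2
Tick 3: [PARSE:P3(v=6,ok=F), VALIDATE:P2(v=13,ok=F), TRANSFORM:P1(v=0,ok=F), EMIT:-] out:-; in:P3
Tick 4: [PARSE:P4(v=1,ok=F), VALIDATE:P3(v=6,ok=F), TRANSFORM:P2(v=0,ok=F), EMIT:P1(v=0,ok=F)] out:-; in:P4
Tick 5: [PARSE:-, VALIDATE:P4(v=1,ok=T), TRANSFORM:P3(v=0,ok=F), EMIT:P2(v=0,ok=F)] out:P1(v=0); in:-
At end of tick 5: ['-', 'P4', 'P3', 'P2']

Answer: - P4 P3 P2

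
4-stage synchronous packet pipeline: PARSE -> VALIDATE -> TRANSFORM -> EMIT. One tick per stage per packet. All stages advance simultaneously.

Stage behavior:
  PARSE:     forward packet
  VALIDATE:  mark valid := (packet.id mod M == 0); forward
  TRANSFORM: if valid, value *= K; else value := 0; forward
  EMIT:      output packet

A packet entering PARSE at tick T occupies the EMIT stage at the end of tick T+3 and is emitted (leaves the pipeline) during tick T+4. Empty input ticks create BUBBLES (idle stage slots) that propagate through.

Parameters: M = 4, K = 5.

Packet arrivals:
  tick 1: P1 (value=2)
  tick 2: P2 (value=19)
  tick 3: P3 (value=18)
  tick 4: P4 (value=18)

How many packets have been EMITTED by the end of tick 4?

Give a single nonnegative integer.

Tick 1: [PARSE:P1(v=2,ok=F), VALIDATE:-, TRANSFORM:-, EMIT:-] out:-; in:P1
Tick 2: [PARSE:P2(v=19,ok=F), VALIDATE:P1(v=2,ok=F), TRANSFORM:-, EMIT:-] out:-; in:P2
Tick 3: [PARSE:P3(v=18,ok=F), VALIDATE:P2(v=19,ok=F), TRANSFORM:P1(v=0,ok=F), EMIT:-] out:-; in:P3
Tick 4: [PARSE:P4(v=18,ok=F), VALIDATE:P3(v=18,ok=F), TRANSFORM:P2(v=0,ok=F), EMIT:P1(v=0,ok=F)] out:-; in:P4
Emitted by tick 4: []

Answer: 0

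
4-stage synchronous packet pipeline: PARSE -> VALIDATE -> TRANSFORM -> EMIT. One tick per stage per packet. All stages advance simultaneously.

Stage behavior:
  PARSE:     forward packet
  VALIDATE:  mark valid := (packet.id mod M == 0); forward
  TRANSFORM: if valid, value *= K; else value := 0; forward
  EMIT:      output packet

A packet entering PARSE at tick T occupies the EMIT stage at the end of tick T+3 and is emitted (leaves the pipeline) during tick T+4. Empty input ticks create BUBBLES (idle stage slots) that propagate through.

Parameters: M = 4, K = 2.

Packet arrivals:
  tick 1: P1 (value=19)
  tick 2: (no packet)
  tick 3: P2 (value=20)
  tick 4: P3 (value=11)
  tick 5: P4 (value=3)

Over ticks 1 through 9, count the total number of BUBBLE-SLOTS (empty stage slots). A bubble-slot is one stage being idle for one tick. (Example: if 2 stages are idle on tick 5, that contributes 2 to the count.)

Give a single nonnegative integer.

Answer: 20

Derivation:
Tick 1: [PARSE:P1(v=19,ok=F), VALIDATE:-, TRANSFORM:-, EMIT:-] out:-; bubbles=3
Tick 2: [PARSE:-, VALIDATE:P1(v=19,ok=F), TRANSFORM:-, EMIT:-] out:-; bubbles=3
Tick 3: [PARSE:P2(v=20,ok=F), VALIDATE:-, TRANSFORM:P1(v=0,ok=F), EMIT:-] out:-; bubbles=2
Tick 4: [PARSE:P3(v=11,ok=F), VALIDATE:P2(v=20,ok=F), TRANSFORM:-, EMIT:P1(v=0,ok=F)] out:-; bubbles=1
Tick 5: [PARSE:P4(v=3,ok=F), VALIDATE:P3(v=11,ok=F), TRANSFORM:P2(v=0,ok=F), EMIT:-] out:P1(v=0); bubbles=1
Tick 6: [PARSE:-, VALIDATE:P4(v=3,ok=T), TRANSFORM:P3(v=0,ok=F), EMIT:P2(v=0,ok=F)] out:-; bubbles=1
Tick 7: [PARSE:-, VALIDATE:-, TRANSFORM:P4(v=6,ok=T), EMIT:P3(v=0,ok=F)] out:P2(v=0); bubbles=2
Tick 8: [PARSE:-, VALIDATE:-, TRANSFORM:-, EMIT:P4(v=6,ok=T)] out:P3(v=0); bubbles=3
Tick 9: [PARSE:-, VALIDATE:-, TRANSFORM:-, EMIT:-] out:P4(v=6); bubbles=4
Total bubble-slots: 20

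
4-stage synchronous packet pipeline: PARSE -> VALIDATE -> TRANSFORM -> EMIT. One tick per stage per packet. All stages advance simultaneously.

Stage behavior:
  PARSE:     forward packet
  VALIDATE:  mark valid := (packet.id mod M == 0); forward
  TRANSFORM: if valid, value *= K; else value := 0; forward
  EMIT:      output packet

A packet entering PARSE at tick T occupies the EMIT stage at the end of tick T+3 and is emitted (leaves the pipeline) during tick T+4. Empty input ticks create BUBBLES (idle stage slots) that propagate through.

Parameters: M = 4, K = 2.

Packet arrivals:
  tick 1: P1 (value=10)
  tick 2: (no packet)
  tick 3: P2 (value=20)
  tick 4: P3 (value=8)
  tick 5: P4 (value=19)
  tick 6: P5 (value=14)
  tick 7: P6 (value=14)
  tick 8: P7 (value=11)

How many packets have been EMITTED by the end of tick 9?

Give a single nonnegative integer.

Tick 1: [PARSE:P1(v=10,ok=F), VALIDATE:-, TRANSFORM:-, EMIT:-] out:-; in:P1
Tick 2: [PARSE:-, VALIDATE:P1(v=10,ok=F), TRANSFORM:-, EMIT:-] out:-; in:-
Tick 3: [PARSE:P2(v=20,ok=F), VALIDATE:-, TRANSFORM:P1(v=0,ok=F), EMIT:-] out:-; in:P2
Tick 4: [PARSE:P3(v=8,ok=F), VALIDATE:P2(v=20,ok=F), TRANSFORM:-, EMIT:P1(v=0,ok=F)] out:-; in:P3
Tick 5: [PARSE:P4(v=19,ok=F), VALIDATE:P3(v=8,ok=F), TRANSFORM:P2(v=0,ok=F), EMIT:-] out:P1(v=0); in:P4
Tick 6: [PARSE:P5(v=14,ok=F), VALIDATE:P4(v=19,ok=T), TRANSFORM:P3(v=0,ok=F), EMIT:P2(v=0,ok=F)] out:-; in:P5
Tick 7: [PARSE:P6(v=14,ok=F), VALIDATE:P5(v=14,ok=F), TRANSFORM:P4(v=38,ok=T), EMIT:P3(v=0,ok=F)] out:P2(v=0); in:P6
Tick 8: [PARSE:P7(v=11,ok=F), VALIDATE:P6(v=14,ok=F), TRANSFORM:P5(v=0,ok=F), EMIT:P4(v=38,ok=T)] out:P3(v=0); in:P7
Tick 9: [PARSE:-, VALIDATE:P7(v=11,ok=F), TRANSFORM:P6(v=0,ok=F), EMIT:P5(v=0,ok=F)] out:P4(v=38); in:-
Emitted by tick 9: ['P1', 'P2', 'P3', 'P4']

Answer: 4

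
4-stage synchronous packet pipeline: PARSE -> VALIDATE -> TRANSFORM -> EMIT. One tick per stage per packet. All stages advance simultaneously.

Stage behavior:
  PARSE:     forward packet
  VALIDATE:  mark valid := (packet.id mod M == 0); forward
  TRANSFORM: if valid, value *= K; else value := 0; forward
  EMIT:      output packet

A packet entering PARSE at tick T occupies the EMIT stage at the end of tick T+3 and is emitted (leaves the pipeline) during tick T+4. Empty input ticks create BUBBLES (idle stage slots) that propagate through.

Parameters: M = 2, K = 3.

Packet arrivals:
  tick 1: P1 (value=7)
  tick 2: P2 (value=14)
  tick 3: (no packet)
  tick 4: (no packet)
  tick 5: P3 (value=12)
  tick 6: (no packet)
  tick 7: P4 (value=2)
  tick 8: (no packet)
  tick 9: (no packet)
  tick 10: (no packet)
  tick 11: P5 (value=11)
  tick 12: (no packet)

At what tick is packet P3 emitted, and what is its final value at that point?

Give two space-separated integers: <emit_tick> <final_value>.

Tick 1: [PARSE:P1(v=7,ok=F), VALIDATE:-, TRANSFORM:-, EMIT:-] out:-; in:P1
Tick 2: [PARSE:P2(v=14,ok=F), VALIDATE:P1(v=7,ok=F), TRANSFORM:-, EMIT:-] out:-; in:P2
Tick 3: [PARSE:-, VALIDATE:P2(v=14,ok=T), TRANSFORM:P1(v=0,ok=F), EMIT:-] out:-; in:-
Tick 4: [PARSE:-, VALIDATE:-, TRANSFORM:P2(v=42,ok=T), EMIT:P1(v=0,ok=F)] out:-; in:-
Tick 5: [PARSE:P3(v=12,ok=F), VALIDATE:-, TRANSFORM:-, EMIT:P2(v=42,ok=T)] out:P1(v=0); in:P3
Tick 6: [PARSE:-, VALIDATE:P3(v=12,ok=F), TRANSFORM:-, EMIT:-] out:P2(v=42); in:-
Tick 7: [PARSE:P4(v=2,ok=F), VALIDATE:-, TRANSFORM:P3(v=0,ok=F), EMIT:-] out:-; in:P4
Tick 8: [PARSE:-, VALIDATE:P4(v=2,ok=T), TRANSFORM:-, EMIT:P3(v=0,ok=F)] out:-; in:-
Tick 9: [PARSE:-, VALIDATE:-, TRANSFORM:P4(v=6,ok=T), EMIT:-] out:P3(v=0); in:-
Tick 10: [PARSE:-, VALIDATE:-, TRANSFORM:-, EMIT:P4(v=6,ok=T)] out:-; in:-
Tick 11: [PARSE:P5(v=11,ok=F), VALIDATE:-, TRANSFORM:-, EMIT:-] out:P4(v=6); in:P5
Tick 12: [PARSE:-, VALIDATE:P5(v=11,ok=F), TRANSFORM:-, EMIT:-] out:-; in:-
Tick 13: [PARSE:-, VALIDATE:-, TRANSFORM:P5(v=0,ok=F), EMIT:-] out:-; in:-
Tick 14: [PARSE:-, VALIDATE:-, TRANSFORM:-, EMIT:P5(v=0,ok=F)] out:-; in:-
Tick 15: [PARSE:-, VALIDATE:-, TRANSFORM:-, EMIT:-] out:P5(v=0); in:-
Tick 16: [PARSE:-, VALIDATE:-, TRANSFORM:-, EMIT:-] out:-; in:-
P3: arrives tick 5, valid=False (id=3, id%2=1), emit tick 9, final value 0

Answer: 9 0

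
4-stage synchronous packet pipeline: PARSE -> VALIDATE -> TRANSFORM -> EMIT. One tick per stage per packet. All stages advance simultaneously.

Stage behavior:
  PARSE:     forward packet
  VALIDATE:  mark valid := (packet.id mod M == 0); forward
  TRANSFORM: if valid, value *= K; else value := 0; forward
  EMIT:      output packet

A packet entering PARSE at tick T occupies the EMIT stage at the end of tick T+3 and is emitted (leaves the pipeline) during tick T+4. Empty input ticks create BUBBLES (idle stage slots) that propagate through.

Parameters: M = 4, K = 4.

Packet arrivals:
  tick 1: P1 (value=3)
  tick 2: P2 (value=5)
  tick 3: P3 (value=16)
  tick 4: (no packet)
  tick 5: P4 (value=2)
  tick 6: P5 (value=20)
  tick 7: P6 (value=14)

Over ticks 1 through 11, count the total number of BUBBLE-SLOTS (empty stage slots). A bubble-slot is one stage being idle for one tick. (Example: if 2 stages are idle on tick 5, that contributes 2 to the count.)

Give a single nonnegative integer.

Tick 1: [PARSE:P1(v=3,ok=F), VALIDATE:-, TRANSFORM:-, EMIT:-] out:-; bubbles=3
Tick 2: [PARSE:P2(v=5,ok=F), VALIDATE:P1(v=3,ok=F), TRANSFORM:-, EMIT:-] out:-; bubbles=2
Tick 3: [PARSE:P3(v=16,ok=F), VALIDATE:P2(v=5,ok=F), TRANSFORM:P1(v=0,ok=F), EMIT:-] out:-; bubbles=1
Tick 4: [PARSE:-, VALIDATE:P3(v=16,ok=F), TRANSFORM:P2(v=0,ok=F), EMIT:P1(v=0,ok=F)] out:-; bubbles=1
Tick 5: [PARSE:P4(v=2,ok=F), VALIDATE:-, TRANSFORM:P3(v=0,ok=F), EMIT:P2(v=0,ok=F)] out:P1(v=0); bubbles=1
Tick 6: [PARSE:P5(v=20,ok=F), VALIDATE:P4(v=2,ok=T), TRANSFORM:-, EMIT:P3(v=0,ok=F)] out:P2(v=0); bubbles=1
Tick 7: [PARSE:P6(v=14,ok=F), VALIDATE:P5(v=20,ok=F), TRANSFORM:P4(v=8,ok=T), EMIT:-] out:P3(v=0); bubbles=1
Tick 8: [PARSE:-, VALIDATE:P6(v=14,ok=F), TRANSFORM:P5(v=0,ok=F), EMIT:P4(v=8,ok=T)] out:-; bubbles=1
Tick 9: [PARSE:-, VALIDATE:-, TRANSFORM:P6(v=0,ok=F), EMIT:P5(v=0,ok=F)] out:P4(v=8); bubbles=2
Tick 10: [PARSE:-, VALIDATE:-, TRANSFORM:-, EMIT:P6(v=0,ok=F)] out:P5(v=0); bubbles=3
Tick 11: [PARSE:-, VALIDATE:-, TRANSFORM:-, EMIT:-] out:P6(v=0); bubbles=4
Total bubble-slots: 20

Answer: 20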